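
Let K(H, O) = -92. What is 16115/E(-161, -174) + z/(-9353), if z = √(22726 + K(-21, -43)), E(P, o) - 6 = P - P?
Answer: 16115/6 - √22634/9353 ≈ 2685.8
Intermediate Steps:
E(P, o) = 6 (E(P, o) = 6 + (P - P) = 6 + 0 = 6)
z = √22634 (z = √(22726 - 92) = √22634 ≈ 150.45)
16115/E(-161, -174) + z/(-9353) = 16115/6 + √22634/(-9353) = 16115*(⅙) + √22634*(-1/9353) = 16115/6 - √22634/9353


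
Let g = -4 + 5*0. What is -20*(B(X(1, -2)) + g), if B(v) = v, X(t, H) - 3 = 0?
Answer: 20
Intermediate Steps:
X(t, H) = 3 (X(t, H) = 3 + 0 = 3)
g = -4 (g = -4 + 0 = -4)
-20*(B(X(1, -2)) + g) = -20*(3 - 4) = -20*(-1) = 20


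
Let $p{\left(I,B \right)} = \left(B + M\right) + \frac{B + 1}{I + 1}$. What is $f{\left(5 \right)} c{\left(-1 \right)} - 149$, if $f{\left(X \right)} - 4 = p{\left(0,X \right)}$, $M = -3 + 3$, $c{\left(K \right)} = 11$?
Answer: $16$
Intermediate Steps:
$M = 0$
$p{\left(I,B \right)} = B + \frac{1 + B}{1 + I}$ ($p{\left(I,B \right)} = \left(B + 0\right) + \frac{B + 1}{I + 1} = B + \frac{1 + B}{1 + I}$)
$f{\left(X \right)} = 5 + 2 X$ ($f{\left(X \right)} = 4 + \frac{1 + 2 X + X 0}{1 + 0} = 4 + \frac{1 + 2 X + 0}{1} = 4 + 1 \left(1 + 2 X\right) = 4 + \left(1 + 2 X\right) = 5 + 2 X$)
$f{\left(5 \right)} c{\left(-1 \right)} - 149 = \left(5 + 2 \cdot 5\right) 11 - 149 = \left(5 + 10\right) 11 - 149 = 15 \cdot 11 - 149 = 165 - 149 = 16$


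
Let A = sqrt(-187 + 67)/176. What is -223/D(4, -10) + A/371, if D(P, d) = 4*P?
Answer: -223/16 + I*sqrt(30)/32648 ≈ -13.938 + 0.00016777*I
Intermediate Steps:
A = I*sqrt(30)/88 (A = sqrt(-120)*(1/176) = (2*I*sqrt(30))*(1/176) = I*sqrt(30)/88 ≈ 0.062241*I)
-223/D(4, -10) + A/371 = -223/(4*4) + (I*sqrt(30)/88)/371 = -223/16 + (I*sqrt(30)/88)*(1/371) = -223*1/16 + I*sqrt(30)/32648 = -223/16 + I*sqrt(30)/32648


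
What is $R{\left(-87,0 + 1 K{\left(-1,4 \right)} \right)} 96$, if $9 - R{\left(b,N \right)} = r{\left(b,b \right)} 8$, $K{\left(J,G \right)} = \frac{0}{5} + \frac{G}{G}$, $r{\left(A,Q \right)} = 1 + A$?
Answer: $66912$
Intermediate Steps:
$K{\left(J,G \right)} = 1$ ($K{\left(J,G \right)} = 0 \cdot \frac{1}{5} + 1 = 0 + 1 = 1$)
$R{\left(b,N \right)} = 1 - 8 b$ ($R{\left(b,N \right)} = 9 - \left(1 + b\right) 8 = 9 - \left(8 + 8 b\right) = 1 - 8 b$)
$R{\left(-87,0 + 1 K{\left(-1,4 \right)} \right)} 96 = \left(1 - -696\right) 96 = \left(1 + 696\right) 96 = 697 \cdot 96 = 66912$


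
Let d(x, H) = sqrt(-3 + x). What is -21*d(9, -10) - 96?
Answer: -96 - 21*sqrt(6) ≈ -147.44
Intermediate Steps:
-21*d(9, -10) - 96 = -21*sqrt(-3 + 9) - 96 = -21*sqrt(6) - 96 = -96 - 21*sqrt(6)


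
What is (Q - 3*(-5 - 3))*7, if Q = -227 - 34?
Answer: -1659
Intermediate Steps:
Q = -261
(Q - 3*(-5 - 3))*7 = (-261 - 3*(-5 - 3))*7 = (-261 - 3*(-8))*7 = (-261 + 24)*7 = -237*7 = -1659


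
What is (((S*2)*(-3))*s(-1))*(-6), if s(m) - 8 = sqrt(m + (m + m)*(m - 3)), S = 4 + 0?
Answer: 1152 + 144*sqrt(7) ≈ 1533.0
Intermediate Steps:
S = 4
s(m) = 8 + sqrt(m + 2*m*(-3 + m)) (s(m) = 8 + sqrt(m + (m + m)*(m - 3)) = 8 + sqrt(m + (2*m)*(-3 + m)) = 8 + sqrt(m + 2*m*(-3 + m)))
(((S*2)*(-3))*s(-1))*(-6) = (((4*2)*(-3))*(8 + sqrt(-(-5 + 2*(-1)))))*(-6) = ((8*(-3))*(8 + sqrt(-(-5 - 2))))*(-6) = -24*(8 + sqrt(-1*(-7)))*(-6) = -24*(8 + sqrt(7))*(-6) = (-192 - 24*sqrt(7))*(-6) = 1152 + 144*sqrt(7)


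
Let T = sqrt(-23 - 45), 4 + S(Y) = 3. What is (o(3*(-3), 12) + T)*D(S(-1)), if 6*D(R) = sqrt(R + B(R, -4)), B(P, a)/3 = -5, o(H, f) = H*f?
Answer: 4*I*(-54 + I*sqrt(17))/3 ≈ -5.4975 - 72.0*I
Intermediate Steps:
S(Y) = -1 (S(Y) = -4 + 3 = -1)
B(P, a) = -15 (B(P, a) = 3*(-5) = -15)
T = 2*I*sqrt(17) (T = sqrt(-68) = 2*I*sqrt(17) ≈ 8.2462*I)
D(R) = sqrt(-15 + R)/6 (D(R) = sqrt(R - 15)/6 = sqrt(-15 + R)/6)
(o(3*(-3), 12) + T)*D(S(-1)) = ((3*(-3))*12 + 2*I*sqrt(17))*(sqrt(-15 - 1)/6) = (-9*12 + 2*I*sqrt(17))*(sqrt(-16)/6) = (-108 + 2*I*sqrt(17))*((4*I)/6) = (-108 + 2*I*sqrt(17))*(2*I/3) = 2*I*(-108 + 2*I*sqrt(17))/3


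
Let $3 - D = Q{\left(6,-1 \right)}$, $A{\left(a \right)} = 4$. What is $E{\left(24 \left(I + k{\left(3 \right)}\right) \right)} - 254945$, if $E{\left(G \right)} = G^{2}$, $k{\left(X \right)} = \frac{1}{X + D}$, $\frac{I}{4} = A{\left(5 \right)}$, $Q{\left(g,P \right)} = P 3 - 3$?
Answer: $-105949$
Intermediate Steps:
$Q{\left(g,P \right)} = -3 + 3 P$ ($Q{\left(g,P \right)} = 3 P - 3 = -3 + 3 P$)
$D = 9$ ($D = 3 - \left(-3 + 3 \left(-1\right)\right) = 3 - \left(-3 - 3\right) = 3 - -6 = 3 + 6 = 9$)
$I = 16$ ($I = 4 \cdot 4 = 16$)
$k{\left(X \right)} = \frac{1}{9 + X}$ ($k{\left(X \right)} = \frac{1}{X + 9} = \frac{1}{9 + X}$)
$E{\left(24 \left(I + k{\left(3 \right)}\right) \right)} - 254945 = \left(24 \left(16 + \frac{1}{9 + 3}\right)\right)^{2} - 254945 = \left(24 \left(16 + \frac{1}{12}\right)\right)^{2} - 254945 = \left(24 \cdot \frac{193}{12}\right)^{2} - 254945 = 386^{2} - 254945 = 148996 - 254945 = -105949$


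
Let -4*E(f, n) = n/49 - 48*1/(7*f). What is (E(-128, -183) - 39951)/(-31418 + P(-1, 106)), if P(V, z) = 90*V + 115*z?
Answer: 62641725/30290624 ≈ 2.0680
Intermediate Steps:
E(f, n) = -n/196 + 12/(7*f) (E(f, n) = -(n/49 - 48*1/(7*f))/4 = -(n*(1/49) - 48*1/(7*f))/4 = -(n/49 - 48/(7*f))/4 = -(-48/(7*f) + n/49)/4 = -n/196 + 12/(7*f))
(E(-128, -183) - 39951)/(-31418 + P(-1, 106)) = ((1/196)*(336 - 1*(-128)*(-183))/(-128) - 39951)/(-31418 + (90*(-1) + 115*106)) = ((1/196)*(-1/128)*(336 - 23424) - 39951)/(-31418 + (-90 + 12190)) = ((1/196)*(-1/128)*(-23088) - 39951)/(-31418 + 12100) = (1443/1568 - 39951)/(-19318) = -62641725/1568*(-1/19318) = 62641725/30290624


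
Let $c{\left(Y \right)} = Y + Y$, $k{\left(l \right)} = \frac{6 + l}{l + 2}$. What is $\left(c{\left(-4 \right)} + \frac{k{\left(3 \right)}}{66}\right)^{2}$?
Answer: $\frac{769129}{12100} \approx 63.564$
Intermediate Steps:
$k{\left(l \right)} = \frac{6 + l}{2 + l}$
$c{\left(Y \right)} = 2 Y$
$\left(c{\left(-4 \right)} + \frac{k{\left(3 \right)}}{66}\right)^{2} = \left(2 \left(-4\right) + \frac{\frac{1}{2 + 3} \left(6 + 3\right)}{66}\right)^{2} = \left(-8 + \frac{1}{5} \cdot 9 \cdot \frac{1}{66}\right)^{2} = \left(-8 + \frac{9}{5} \cdot \frac{1}{66}\right)^{2} = \left(-8 + \frac{3}{110}\right)^{2} = \left(- \frac{877}{110}\right)^{2} = \frac{769129}{12100}$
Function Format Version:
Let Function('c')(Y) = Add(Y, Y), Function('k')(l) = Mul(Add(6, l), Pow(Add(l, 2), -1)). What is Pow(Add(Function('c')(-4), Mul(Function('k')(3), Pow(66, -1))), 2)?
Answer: Rational(769129, 12100) ≈ 63.564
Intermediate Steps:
Function('k')(l) = Mul(Pow(Add(2, l), -1), Add(6, l)) (Function('k')(l) = Mul(Add(6, l), Pow(Add(2, l), -1)) = Mul(Pow(Add(2, l), -1), Add(6, l)))
Function('c')(Y) = Mul(2, Y)
Pow(Add(Function('c')(-4), Mul(Function('k')(3), Pow(66, -1))), 2) = Pow(Add(Mul(2, -4), Mul(Mul(Pow(Add(2, 3), -1), Add(6, 3)), Pow(66, -1))), 2) = Pow(Add(-8, Mul(Mul(Pow(5, -1), 9), Rational(1, 66))), 2) = Pow(Add(-8, Mul(Mul(Rational(1, 5), 9), Rational(1, 66))), 2) = Pow(Add(-8, Mul(Rational(9, 5), Rational(1, 66))), 2) = Pow(Add(-8, Rational(3, 110)), 2) = Pow(Rational(-877, 110), 2) = Rational(769129, 12100)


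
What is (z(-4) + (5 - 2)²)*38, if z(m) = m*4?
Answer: -266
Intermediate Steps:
z(m) = 4*m
(z(-4) + (5 - 2)²)*38 = (4*(-4) + (5 - 2)²)*38 = (-16 + 3²)*38 = (-16 + 9)*38 = -7*38 = -266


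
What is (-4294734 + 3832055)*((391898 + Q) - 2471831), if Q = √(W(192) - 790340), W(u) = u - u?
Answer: 962341320507 - 925358*I*√197585 ≈ 9.6234e+11 - 4.1133e+8*I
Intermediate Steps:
W(u) = 0
Q = 2*I*√197585 (Q = √(0 - 790340) = √(-790340) = 2*I*√197585 ≈ 889.01*I)
(-4294734 + 3832055)*((391898 + Q) - 2471831) = (-4294734 + 3832055)*((391898 + 2*I*√197585) - 2471831) = -462679*(-2079933 + 2*I*√197585) = 962341320507 - 925358*I*√197585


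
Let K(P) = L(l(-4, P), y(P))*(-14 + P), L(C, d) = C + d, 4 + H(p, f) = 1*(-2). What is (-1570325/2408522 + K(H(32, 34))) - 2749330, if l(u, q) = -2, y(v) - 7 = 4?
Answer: -6622256894545/2408522 ≈ -2.7495e+6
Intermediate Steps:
y(v) = 11 (y(v) = 7 + 4 = 11)
H(p, f) = -6 (H(p, f) = -4 + 1*(-2) = -4 - 2 = -6)
K(P) = -126 + 9*P (K(P) = (-2 + 11)*(-14 + P) = 9*(-14 + P) = -126 + 9*P)
(-1570325/2408522 + K(H(32, 34))) - 2749330 = (-1570325/2408522 + (-126 + 9*(-6))) - 2749330 = (-1570325*1/2408522 + (-126 - 54)) - 2749330 = (-1570325/2408522 - 180) - 2749330 = -435104285/2408522 - 2749330 = -6622256894545/2408522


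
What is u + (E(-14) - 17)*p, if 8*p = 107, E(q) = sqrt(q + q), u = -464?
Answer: -5531/8 + 107*I*sqrt(7)/4 ≈ -691.38 + 70.774*I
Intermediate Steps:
E(q) = sqrt(2)*sqrt(q) (E(q) = sqrt(2*q) = sqrt(2)*sqrt(q))
p = 107/8 (p = (1/8)*107 = 107/8 ≈ 13.375)
u + (E(-14) - 17)*p = -464 + (sqrt(2)*sqrt(-14) - 17)*(107/8) = -464 + (sqrt(2)*(I*sqrt(14)) - 17)*(107/8) = -464 + (2*I*sqrt(7) - 17)*(107/8) = -464 + (-17 + 2*I*sqrt(7))*(107/8) = -464 + (-1819/8 + 107*I*sqrt(7)/4) = -5531/8 + 107*I*sqrt(7)/4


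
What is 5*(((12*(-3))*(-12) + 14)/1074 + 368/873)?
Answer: 653825/156267 ≈ 4.1840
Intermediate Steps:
5*(((12*(-3))*(-12) + 14)/1074 + 368/873) = 5*((-36*(-12) + 14)*(1/1074) + 368*(1/873)) = 5*((432 + 14)*(1/1074) + 368/873) = 5*(446*(1/1074) + 368/873) = 5*(223/537 + 368/873) = 5*(130765/156267) = 653825/156267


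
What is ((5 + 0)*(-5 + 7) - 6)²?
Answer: 16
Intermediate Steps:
((5 + 0)*(-5 + 7) - 6)² = (5*2 - 6)² = (10 - 6)² = 4² = 16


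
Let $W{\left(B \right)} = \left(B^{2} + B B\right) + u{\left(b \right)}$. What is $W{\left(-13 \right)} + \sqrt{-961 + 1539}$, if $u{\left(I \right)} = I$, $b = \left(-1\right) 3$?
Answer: $335 + 17 \sqrt{2} \approx 359.04$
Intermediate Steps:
$b = -3$
$W{\left(B \right)} = -3 + 2 B^{2}$ ($W{\left(B \right)} = \left(B^{2} + B B\right) - 3 = \left(B^{2} + B^{2}\right) - 3 = 2 B^{2} - 3 = -3 + 2 B^{2}$)
$W{\left(-13 \right)} + \sqrt{-961 + 1539} = \left(-3 + 2 \left(-13\right)^{2}\right) + \sqrt{-961 + 1539} = \left(-3 + 2 \cdot 169\right) + \sqrt{578} = \left(-3 + 338\right) + 17 \sqrt{2} = 335 + 17 \sqrt{2}$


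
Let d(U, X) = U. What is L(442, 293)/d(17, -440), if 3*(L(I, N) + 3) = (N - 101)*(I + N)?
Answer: 47037/17 ≈ 2766.9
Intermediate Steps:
L(I, N) = -3 + (-101 + N)*(I + N)/3 (L(I, N) = -3 + ((N - 101)*(I + N))/3 = -3 + ((-101 + N)*(I + N))/3 = -3 + (-101 + N)*(I + N)/3)
L(442, 293)/d(17, -440) = (-3 - 101/3*442 - 101/3*293 + (1/3)*293**2 + (1/3)*442*293)/17 = (-3 - 44642/3 - 29593/3 + (1/3)*85849 + 129506/3)*(1/17) = (-3 - 44642/3 - 29593/3 + 85849/3 + 129506/3)*(1/17) = 47037*(1/17) = 47037/17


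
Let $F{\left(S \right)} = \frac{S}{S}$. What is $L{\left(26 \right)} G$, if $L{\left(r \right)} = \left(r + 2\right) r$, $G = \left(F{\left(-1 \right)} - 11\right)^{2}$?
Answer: $72800$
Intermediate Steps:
$F{\left(S \right)} = 1$
$G = 100$ ($G = \left(1 - 11\right)^{2} = \left(-10\right)^{2} = 100$)
$L{\left(r \right)} = r \left(2 + r\right)$ ($L{\left(r \right)} = \left(2 + r\right) r = r \left(2 + r\right)$)
$L{\left(26 \right)} G = 26 \left(2 + 26\right) 100 = 26 \cdot 28 \cdot 100 = 728 \cdot 100 = 72800$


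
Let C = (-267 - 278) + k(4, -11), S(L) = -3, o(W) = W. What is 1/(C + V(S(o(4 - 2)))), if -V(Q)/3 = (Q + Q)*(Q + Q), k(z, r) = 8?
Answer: -1/645 ≈ -0.0015504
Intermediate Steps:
C = -537 (C = (-267 - 278) + 8 = -545 + 8 = -537)
V(Q) = -12*Q² (V(Q) = -3*(Q + Q)*(Q + Q) = -3*2*Q*2*Q = -12*Q²)
1/(C + V(S(o(4 - 2)))) = 1/(-537 - 12*(-3)²) = 1/(-537 - 12*9) = 1/(-537 - 108) = 1/(-645) = -1/645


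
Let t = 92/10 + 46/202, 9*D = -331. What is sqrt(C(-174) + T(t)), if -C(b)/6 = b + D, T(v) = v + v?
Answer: 2*sqrt(736493010)/1515 ≈ 35.826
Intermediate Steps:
D = -331/9 (D = (1/9)*(-331) = -331/9 ≈ -36.778)
t = 4761/505 (t = 92*(1/10) + 46*(1/202) = 46/5 + 23/101 = 4761/505 ≈ 9.4277)
T(v) = 2*v
C(b) = 662/3 - 6*b (C(b) = -6*(b - 331/9) = -6*(-331/9 + b) = 662/3 - 6*b)
sqrt(C(-174) + T(t)) = sqrt((662/3 - 6*(-174)) + 2*(4761/505)) = sqrt((662/3 + 1044) + 9522/505) = sqrt(3794/3 + 9522/505) = sqrt(1944536/1515) = 2*sqrt(736493010)/1515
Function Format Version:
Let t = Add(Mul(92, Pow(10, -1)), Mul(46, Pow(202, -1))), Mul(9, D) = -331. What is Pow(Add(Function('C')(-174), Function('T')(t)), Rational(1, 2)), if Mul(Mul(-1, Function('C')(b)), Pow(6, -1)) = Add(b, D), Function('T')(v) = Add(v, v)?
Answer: Mul(Rational(2, 1515), Pow(736493010, Rational(1, 2))) ≈ 35.826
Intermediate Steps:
D = Rational(-331, 9) (D = Mul(Rational(1, 9), -331) = Rational(-331, 9) ≈ -36.778)
t = Rational(4761, 505) (t = Add(Mul(92, Rational(1, 10)), Mul(46, Rational(1, 202))) = Add(Rational(46, 5), Rational(23, 101)) = Rational(4761, 505) ≈ 9.4277)
Function('T')(v) = Mul(2, v)
Function('C')(b) = Add(Rational(662, 3), Mul(-6, b)) (Function('C')(b) = Mul(-6, Add(b, Rational(-331, 9))) = Mul(-6, Add(Rational(-331, 9), b)) = Add(Rational(662, 3), Mul(-6, b)))
Pow(Add(Function('C')(-174), Function('T')(t)), Rational(1, 2)) = Pow(Add(Add(Rational(662, 3), Mul(-6, -174)), Mul(2, Rational(4761, 505))), Rational(1, 2)) = Pow(Add(Add(Rational(662, 3), 1044), Rational(9522, 505)), Rational(1, 2)) = Pow(Add(Rational(3794, 3), Rational(9522, 505)), Rational(1, 2)) = Pow(Rational(1944536, 1515), Rational(1, 2)) = Mul(Rational(2, 1515), Pow(736493010, Rational(1, 2)))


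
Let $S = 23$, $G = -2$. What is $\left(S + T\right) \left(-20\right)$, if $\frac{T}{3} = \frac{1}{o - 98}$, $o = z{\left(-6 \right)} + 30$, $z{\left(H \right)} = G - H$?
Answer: $- \frac{7345}{16} \approx -459.06$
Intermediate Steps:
$z{\left(H \right)} = -2 - H$
$o = 34$ ($o = \left(-2 - -6\right) + 30 = \left(-2 + 6\right) + 30 = 4 + 30 = 34$)
$T = - \frac{3}{64}$ ($T = \frac{3}{34 - 98} = \frac{3}{-64} = 3 \left(- \frac{1}{64}\right) = - \frac{3}{64} \approx -0.046875$)
$\left(S + T\right) \left(-20\right) = \left(23 - \frac{3}{64}\right) \left(-20\right) = \frac{1469}{64} \left(-20\right) = - \frac{7345}{16}$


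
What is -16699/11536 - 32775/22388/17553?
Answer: -546891144553/377781470192 ≈ -1.4476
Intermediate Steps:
-16699/11536 - 32775/22388/17553 = -16699*1/11536 - 32775*1/22388*(1/17553) = -16699/11536 - 32775/22388*1/17553 = -16699/11536 - 10925/130992188 = -546891144553/377781470192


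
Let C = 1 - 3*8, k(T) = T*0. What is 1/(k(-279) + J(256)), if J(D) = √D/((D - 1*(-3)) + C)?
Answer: 59/4 ≈ 14.750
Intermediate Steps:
k(T) = 0
C = -23 (C = 1 - 24 = -23)
J(D) = √D/(-20 + D) (J(D) = √D/((D - 1*(-3)) - 23) = √D/((D + 3) - 23) = √D/((3 + D) - 23) = √D/(-20 + D))
1/(k(-279) + J(256)) = 1/(0 + √256/(-20 + 256)) = 1/(0 + 16/236) = 1/(0 + 16*(1/236)) = 1/(0 + 4/59) = 1/(4/59) = 59/4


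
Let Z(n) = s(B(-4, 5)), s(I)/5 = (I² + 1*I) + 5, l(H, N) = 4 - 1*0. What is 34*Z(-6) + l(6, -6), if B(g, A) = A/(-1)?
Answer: 4254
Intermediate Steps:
l(H, N) = 4 (l(H, N) = 4 + 0 = 4)
B(g, A) = -A (B(g, A) = A*(-1) = -A)
s(I) = 25 + 5*I + 5*I² (s(I) = 5*((I² + 1*I) + 5) = 5*((I² + I) + 5) = 5*((I + I²) + 5) = 5*(5 + I + I²) = 25 + 5*I + 5*I²)
Z(n) = 125 (Z(n) = 25 + 5*(-1*5) + 5*(-1*5)² = 25 + 5*(-5) + 5*(-5)² = 25 - 25 + 5*25 = 25 - 25 + 125 = 125)
34*Z(-6) + l(6, -6) = 34*125 + 4 = 4250 + 4 = 4254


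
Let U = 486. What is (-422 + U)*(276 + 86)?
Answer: 23168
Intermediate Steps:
(-422 + U)*(276 + 86) = (-422 + 486)*(276 + 86) = 64*362 = 23168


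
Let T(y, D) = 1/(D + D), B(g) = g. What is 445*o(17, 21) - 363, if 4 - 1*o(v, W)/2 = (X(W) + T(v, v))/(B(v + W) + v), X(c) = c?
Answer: 48564/17 ≈ 2856.7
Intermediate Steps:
T(y, D) = 1/(2*D)
o(v, W) = 8 - 2*(W + 1/(2*v))/(W + 2*v) (o(v, W) = 8 - 2*(W + 1/(2*v))/((v + W) + v) = 8 - 2*(W + 1/(2*v))/((W + v) + v) = 8 - 2*(W + 1/(2*v))/(W + 2*v))
445*o(17, 21) - 363 = 445*((-1 + 16*17**2 + 6*21*17)/(17*(21 + 2*17))) - 363 = 445*((-1 + 16*289 + 2142)/(17*(21 + 34))) - 363 = 445*((1/17)*(-1 + 4624 + 2142)/55) - 363 = 445*((1/17)*(1/55)*6765) - 363 = 445*(123/17) - 363 = 54735/17 - 363 = 48564/17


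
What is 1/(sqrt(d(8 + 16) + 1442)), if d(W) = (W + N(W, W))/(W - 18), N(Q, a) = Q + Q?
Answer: sqrt(1454)/1454 ≈ 0.026225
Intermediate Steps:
N(Q, a) = 2*Q
d(W) = 3*W/(-18 + W) (d(W) = (W + 2*W)/(W - 18) = (3*W)/(-18 + W) = 3*W/(-18 + W))
1/(sqrt(d(8 + 16) + 1442)) = 1/(sqrt(3*(8 + 16)/(-18 + (8 + 16)) + 1442)) = 1/(sqrt(3*24/(-18 + 24) + 1442)) = 1/(sqrt(3*24/6 + 1442)) = 1/(sqrt(3*24*(1/6) + 1442)) = 1/(sqrt(12 + 1442)) = 1/(sqrt(1454)) = sqrt(1454)/1454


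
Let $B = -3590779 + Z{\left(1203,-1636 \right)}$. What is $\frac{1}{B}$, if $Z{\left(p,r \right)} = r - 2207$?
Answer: $- \frac{1}{3594622} \approx -2.7819 \cdot 10^{-7}$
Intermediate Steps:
$Z{\left(p,r \right)} = -2207 + r$
$B = -3594622$ ($B = -3590779 - 3843 = -3594622$)
$\frac{1}{B} = \frac{1}{-3594622} = - \frac{1}{3594622}$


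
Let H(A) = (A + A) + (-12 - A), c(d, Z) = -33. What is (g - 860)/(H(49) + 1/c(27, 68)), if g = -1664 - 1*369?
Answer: -95469/1220 ≈ -78.253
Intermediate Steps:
g = -2033 (g = -1664 - 369 = -2033)
H(A) = -12 + A (H(A) = 2*A + (-12 - A) = -12 + A)
(g - 860)/(H(49) + 1/c(27, 68)) = (-2033 - 860)/((-12 + 49) + 1/(-33)) = -2893/(37 - 1/33) = -2893/1220/33 = -2893*33/1220 = -95469/1220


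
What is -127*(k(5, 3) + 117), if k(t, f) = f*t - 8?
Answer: -15748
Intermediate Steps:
k(t, f) = -8 + f*t
-127*(k(5, 3) + 117) = -127*((-8 + 3*5) + 117) = -127*((-8 + 15) + 117) = -127*(7 + 117) = -127*124 = -15748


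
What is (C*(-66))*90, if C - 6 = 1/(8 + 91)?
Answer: -35700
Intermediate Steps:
C = 595/99 (C = 6 + 1/(8 + 91) = 6 + 1/99 = 595/99 ≈ 6.0101)
(C*(-66))*90 = ((595/99)*(-66))*90 = -1190/3*90 = -35700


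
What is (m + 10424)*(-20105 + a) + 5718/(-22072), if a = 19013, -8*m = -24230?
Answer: -162123290367/11036 ≈ -1.4690e+7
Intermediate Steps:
m = 12115/4 (m = -⅛*(-24230) = 12115/4 ≈ 3028.8)
(m + 10424)*(-20105 + a) + 5718/(-22072) = (12115/4 + 10424)*(-20105 + 19013) + 5718/(-22072) = (53811/4)*(-1092) + 5718*(-1/22072) = -14690403 - 2859/11036 = -162123290367/11036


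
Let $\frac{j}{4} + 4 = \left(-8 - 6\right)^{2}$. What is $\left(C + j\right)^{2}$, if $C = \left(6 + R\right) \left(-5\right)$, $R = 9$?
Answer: $480249$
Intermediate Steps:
$j = 768$ ($j = -16 + 4 \left(-8 - 6\right)^{2} = -16 + 4 \left(-14\right)^{2} = -16 + 4 \cdot 196 = -16 + 784 = 768$)
$C = -75$ ($C = \left(6 + 9\right) \left(-5\right) = 15 \left(-5\right) = -75$)
$\left(C + j\right)^{2} = \left(-75 + 768\right)^{2} = 693^{2} = 480249$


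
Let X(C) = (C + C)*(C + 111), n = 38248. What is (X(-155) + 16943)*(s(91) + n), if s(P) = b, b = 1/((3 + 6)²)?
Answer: 94748855887/81 ≈ 1.1697e+9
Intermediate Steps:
X(C) = 2*C*(111 + C) (X(C) = (2*C)*(111 + C) = 2*C*(111 + C))
b = 1/81 (b = 1/(9²) = 1/81 ≈ 0.012346)
s(P) = 1/81
(X(-155) + 16943)*(s(91) + n) = (2*(-155)*(111 - 155) + 16943)*(1/81 + 38248) = (2*(-155)*(-44) + 16943)*(3098089/81) = (13640 + 16943)*(3098089/81) = 30583*(3098089/81) = 94748855887/81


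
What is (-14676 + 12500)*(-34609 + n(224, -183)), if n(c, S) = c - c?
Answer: 75309184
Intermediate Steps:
n(c, S) = 0
(-14676 + 12500)*(-34609 + n(224, -183)) = (-14676 + 12500)*(-34609 + 0) = -2176*(-34609) = 75309184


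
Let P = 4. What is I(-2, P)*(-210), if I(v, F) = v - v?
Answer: 0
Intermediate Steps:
I(v, F) = 0
I(-2, P)*(-210) = 0*(-210) = 0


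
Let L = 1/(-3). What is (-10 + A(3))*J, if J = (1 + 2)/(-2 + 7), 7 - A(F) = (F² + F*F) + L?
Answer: -62/5 ≈ -12.400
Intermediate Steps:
L = -⅓ (L = 1*(-⅓) = -⅓ ≈ -0.33333)
A(F) = 22/3 - 2*F² (A(F) = 7 - ((F² + F*F) - ⅓) = 7 - ((F² + F²) - ⅓) = 7 - (2*F² - ⅓) = 7 - (-⅓ + 2*F²) = 7 + (⅓ - 2*F²) = 22/3 - 2*F²)
J = ⅗ (J = 3/5 = 3*(⅕) = ⅗ ≈ 0.60000)
(-10 + A(3))*J = (-10 + (22/3 - 2*3²))*(⅗) = (-10 + (22/3 - 2*9))*(⅗) = (-10 + (22/3 - 18))*(⅗) = (-10 - 32/3)*(⅗) = -62/3*⅗ = -62/5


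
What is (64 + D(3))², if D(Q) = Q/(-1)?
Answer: 3721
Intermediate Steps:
D(Q) = -Q (D(Q) = Q*(-1) = -Q)
(64 + D(3))² = (64 - 1*3)² = (64 - 3)² = 61² = 3721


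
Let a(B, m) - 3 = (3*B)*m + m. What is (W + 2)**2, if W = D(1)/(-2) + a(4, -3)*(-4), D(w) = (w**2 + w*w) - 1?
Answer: 84681/4 ≈ 21170.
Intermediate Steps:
D(w) = -1 + 2*w**2 (D(w) = (w**2 + w**2) - 1 = 2*w**2 - 1 = -1 + 2*w**2)
a(B, m) = 3 + m + 3*B*m (a(B, m) = 3 + ((3*B)*m + m) = 3 + (3*B*m + m) = 3 + (m + 3*B*m) = 3 + m + 3*B*m)
W = 287/2 (W = (-1 + 2*1**2)/(-2) + (3 - 3 + 3*4*(-3))*(-4) = (-1 + 2*1)*(-1/2) + (3 - 3 - 36)*(-4) = (-1 + 2)*(-1/2) - 36*(-4) = 1*(-1/2) + 144 = -1/2 + 144 = 287/2 ≈ 143.50)
(W + 2)**2 = (287/2 + 2)**2 = (291/2)**2 = 84681/4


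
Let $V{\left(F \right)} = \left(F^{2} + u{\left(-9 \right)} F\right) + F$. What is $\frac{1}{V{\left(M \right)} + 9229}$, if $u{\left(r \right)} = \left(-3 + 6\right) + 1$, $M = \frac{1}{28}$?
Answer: $\frac{784}{7235677} \approx 0.00010835$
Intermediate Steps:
$M = \frac{1}{28} \approx 0.035714$
$u{\left(r \right)} = 4$ ($u{\left(r \right)} = 3 + 1 = 4$)
$V{\left(F \right)} = F^{2} + 5 F$ ($V{\left(F \right)} = \left(F^{2} + 4 F\right) + F = F^{2} + 5 F$)
$\frac{1}{V{\left(M \right)} + 9229} = \frac{1}{\frac{5 + \frac{1}{28}}{28} + 9229} = \frac{1}{\frac{1}{28} \cdot \frac{141}{28} + 9229} = \frac{1}{\frac{141}{784} + 9229} = \frac{1}{\frac{7235677}{784}} = \frac{784}{7235677}$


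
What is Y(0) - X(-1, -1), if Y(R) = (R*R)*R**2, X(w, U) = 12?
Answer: -12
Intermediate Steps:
Y(R) = R**4 (Y(R) = R**2*R**2 = R**4)
Y(0) - X(-1, -1) = 0**4 - 1*12 = 0 - 12 = -12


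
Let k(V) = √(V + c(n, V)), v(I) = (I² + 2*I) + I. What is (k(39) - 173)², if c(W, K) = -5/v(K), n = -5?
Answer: (94458 - √11625614)²/298116 ≈ 27807.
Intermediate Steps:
v(I) = I² + 3*I
c(W, K) = -5/(K*(3 + K)) (c(W, K) = -5*1/(K*(3 + K)) = -5/(K*(3 + K)))
k(V) = √(V - 5/(V*(3 + V)))
(k(39) - 173)² = (√((-5 + 39²*(3 + 39))/(39*(3 + 39))) - 173)² = (√((1/39)*(-5 + 1521*42)/42) - 173)² = (√((1/39)*(1/42)*(-5 + 63882)) - 173)² = (√((1/39)*(1/42)*63877) - 173)² = (√(63877/1638) - 173)² = (√11625614/546 - 173)² = (-173 + √11625614/546)²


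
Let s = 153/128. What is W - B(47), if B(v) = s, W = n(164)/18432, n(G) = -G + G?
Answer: -153/128 ≈ -1.1953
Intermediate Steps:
n(G) = 0
W = 0 (W = 0/18432 = 0*(1/18432) = 0)
s = 153/128 (s = 153*(1/128) = 153/128 ≈ 1.1953)
B(v) = 153/128
W - B(47) = 0 - 1*153/128 = 0 - 153/128 = -153/128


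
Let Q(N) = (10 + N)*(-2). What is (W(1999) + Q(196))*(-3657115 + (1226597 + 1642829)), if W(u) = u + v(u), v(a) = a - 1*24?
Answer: -2805748218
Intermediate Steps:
Q(N) = -20 - 2*N
v(a) = -24 + a (v(a) = a - 24 = -24 + a)
W(u) = -24 + 2*u (W(u) = u + (-24 + u) = -24 + 2*u)
(W(1999) + Q(196))*(-3657115 + (1226597 + 1642829)) = ((-24 + 2*1999) + (-20 - 2*196))*(-3657115 + (1226597 + 1642829)) = ((-24 + 3998) + (-20 - 392))*(-3657115 + 2869426) = (3974 - 412)*(-787689) = 3562*(-787689) = -2805748218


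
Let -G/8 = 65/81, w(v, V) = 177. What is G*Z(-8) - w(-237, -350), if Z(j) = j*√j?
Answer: -177 + 8320*I*√2/81 ≈ -177.0 + 145.26*I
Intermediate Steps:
Z(j) = j^(3/2)
G = -520/81 ≈ -6.4198
G*Z(-8) - w(-237, -350) = -(-8320)*I*√2/81 - 1*177 = -(-8320)*I*√2/81 - 177 = 8320*I*√2/81 - 177 = -177 + 8320*I*√2/81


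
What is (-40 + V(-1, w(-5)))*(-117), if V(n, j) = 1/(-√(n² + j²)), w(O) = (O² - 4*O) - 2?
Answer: 4680 + 117*√74/370 ≈ 4682.7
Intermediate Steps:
w(O) = -2 + O² - 4*O
V(n, j) = -1/√(j² + n²) (V(n, j) = 1/(-√(j² + n²)) = -1/√(j² + n²))
(-40 + V(-1, w(-5)))*(-117) = (-40 - 1/√((-2 + (-5)² - 4*(-5))² + (-1)²))*(-117) = (-40 - 1/√((-2 + 25 + 20)² + 1))*(-117) = (-40 - 1/√(43² + 1))*(-117) = (-40 - 1/√(1849 + 1))*(-117) = (-40 - 1/√1850)*(-117) = (-40 - √74/370)*(-117) = 4680 + 117*√74/370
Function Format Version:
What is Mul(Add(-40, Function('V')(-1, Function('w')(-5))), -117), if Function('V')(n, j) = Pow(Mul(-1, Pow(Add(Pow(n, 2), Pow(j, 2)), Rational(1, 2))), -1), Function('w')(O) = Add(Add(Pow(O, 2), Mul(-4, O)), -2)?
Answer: Add(4680, Mul(Rational(117, 370), Pow(74, Rational(1, 2)))) ≈ 4682.7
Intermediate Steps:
Function('w')(O) = Add(-2, Pow(O, 2), Mul(-4, O))
Function('V')(n, j) = Mul(-1, Pow(Add(Pow(j, 2), Pow(n, 2)), Rational(-1, 2))) (Function('V')(n, j) = Pow(Mul(-1, Pow(Add(Pow(j, 2), Pow(n, 2)), Rational(1, 2))), -1) = Mul(-1, Pow(Add(Pow(j, 2), Pow(n, 2)), Rational(-1, 2))))
Mul(Add(-40, Function('V')(-1, Function('w')(-5))), -117) = Mul(Add(-40, Mul(-1, Pow(Add(Pow(Add(-2, Pow(-5, 2), Mul(-4, -5)), 2), Pow(-1, 2)), Rational(-1, 2)))), -117) = Mul(Add(-40, Mul(-1, Pow(Add(Pow(Add(-2, 25, 20), 2), 1), Rational(-1, 2)))), -117) = Mul(Add(-40, Mul(-1, Pow(Add(Pow(43, 2), 1), Rational(-1, 2)))), -117) = Mul(Add(-40, Mul(-1, Pow(Add(1849, 1), Rational(-1, 2)))), -117) = Mul(Add(-40, Mul(-1, Pow(1850, Rational(-1, 2)))), -117) = Mul(Add(-40, Mul(-1, Mul(Rational(1, 370), Pow(74, Rational(1, 2))))), -117) = Mul(Add(-40, Mul(Rational(-1, 370), Pow(74, Rational(1, 2)))), -117) = Add(4680, Mul(Rational(117, 370), Pow(74, Rational(1, 2))))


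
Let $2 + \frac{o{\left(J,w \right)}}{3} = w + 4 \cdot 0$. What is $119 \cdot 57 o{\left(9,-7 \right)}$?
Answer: $-183141$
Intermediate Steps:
$o{\left(J,w \right)} = -6 + 3 w$ ($o{\left(J,w \right)} = -6 + 3 \left(w + 4 \cdot 0\right) = -6 + 3 \left(w + 0\right) = -6 + 3 w$)
$119 \cdot 57 o{\left(9,-7 \right)} = 119 \cdot 57 \left(-6 + 3 \left(-7\right)\right) = 6783 \left(-6 - 21\right) = 6783 \left(-27\right) = -183141$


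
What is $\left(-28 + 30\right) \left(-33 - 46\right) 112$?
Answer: $-17696$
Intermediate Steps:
$\left(-28 + 30\right) \left(-33 - 46\right) 112 = 2 \left(-79\right) 112 = \left(-158\right) 112 = -17696$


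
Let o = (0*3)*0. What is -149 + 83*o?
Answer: -149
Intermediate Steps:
o = 0 (o = 0*0 = 0)
-149 + 83*o = -149 + 83*0 = -149 + 0 = -149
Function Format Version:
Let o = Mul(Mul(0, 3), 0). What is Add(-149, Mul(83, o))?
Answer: -149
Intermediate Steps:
o = 0 (o = Mul(0, 0) = 0)
Add(-149, Mul(83, o)) = Add(-149, Mul(83, 0)) = Add(-149, 0) = -149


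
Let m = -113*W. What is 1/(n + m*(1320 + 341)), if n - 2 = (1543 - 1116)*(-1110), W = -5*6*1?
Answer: 1/5156822 ≈ 1.9392e-7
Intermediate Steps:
W = -30 (W = -30*1 = -30)
m = 3390 (m = -113*(-30) = 3390)
n = -473968 (n = 2 + (1543 - 1116)*(-1110) = 2 + 427*(-1110) = 2 - 473970 = -473968)
1/(n + m*(1320 + 341)) = 1/(-473968 + 3390*(1320 + 341)) = 1/(-473968 + 3390*1661) = 1/(-473968 + 5630790) = 1/5156822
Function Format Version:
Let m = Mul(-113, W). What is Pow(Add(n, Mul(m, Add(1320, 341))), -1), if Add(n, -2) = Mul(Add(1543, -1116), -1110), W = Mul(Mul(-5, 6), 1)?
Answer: Rational(1, 5156822) ≈ 1.9392e-7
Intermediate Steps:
W = -30 (W = Mul(-30, 1) = -30)
m = 3390 (m = Mul(-113, -30) = 3390)
n = -473968 (n = Add(2, Mul(Add(1543, -1116), -1110)) = Add(2, Mul(427, -1110)) = Add(2, -473970) = -473968)
Pow(Add(n, Mul(m, Add(1320, 341))), -1) = Pow(Add(-473968, Mul(3390, Add(1320, 341))), -1) = Pow(Add(-473968, Mul(3390, 1661)), -1) = Pow(Add(-473968, 5630790), -1) = Pow(5156822, -1) = Rational(1, 5156822)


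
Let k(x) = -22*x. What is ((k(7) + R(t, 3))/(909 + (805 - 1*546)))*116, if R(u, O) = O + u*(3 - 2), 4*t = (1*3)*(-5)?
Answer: -17951/1168 ≈ -15.369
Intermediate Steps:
t = -15/4 (t = ((1*3)*(-5))/4 = (3*(-5))/4 = (¼)*(-15) = -15/4 ≈ -3.7500)
R(u, O) = O + u (R(u, O) = O + u*1 = O + u)
((k(7) + R(t, 3))/(909 + (805 - 1*546)))*116 = ((-22*7 + (3 - 15/4))/(909 + (805 - 1*546)))*116 = ((-154 - ¾)/(909 + (805 - 546)))*116 = -619/(4*(909 + 259))*116 = -619/4/1168*116 = -619/4*1/1168*116 = -619/4672*116 = -17951/1168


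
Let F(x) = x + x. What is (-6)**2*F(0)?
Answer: 0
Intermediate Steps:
F(x) = 2*x
(-6)**2*F(0) = (-6)**2*(2*0) = 36*0 = 0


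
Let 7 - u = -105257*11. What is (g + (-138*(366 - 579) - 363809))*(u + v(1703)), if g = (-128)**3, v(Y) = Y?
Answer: -2819491904479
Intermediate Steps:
g = -2097152
u = 1157834 (u = 7 - (-105257)*11 = 7 - 1*(-1157827) = 7 + 1157827 = 1157834)
(g + (-138*(366 - 579) - 363809))*(u + v(1703)) = (-2097152 + (-138*(366 - 579) - 363809))*(1157834 + 1703) = (-2097152 + (-138*(-213) - 363809))*1159537 = (-2097152 + (29394 - 363809))*1159537 = (-2097152 - 334415)*1159537 = -2431567*1159537 = -2819491904479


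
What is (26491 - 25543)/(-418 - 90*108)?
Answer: -474/5069 ≈ -0.093510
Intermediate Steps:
(26491 - 25543)/(-418 - 90*108) = 948/(-418 - 9720) = 948/(-10138) = 948*(-1/10138) = -474/5069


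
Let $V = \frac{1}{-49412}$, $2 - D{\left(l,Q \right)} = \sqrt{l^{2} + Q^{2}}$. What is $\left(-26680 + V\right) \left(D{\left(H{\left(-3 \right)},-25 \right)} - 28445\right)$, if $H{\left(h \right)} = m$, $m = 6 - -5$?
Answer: $\frac{37496752795323}{49412} + \frac{1318312161 \sqrt{746}}{49412} \approx 7.5959 \cdot 10^{8}$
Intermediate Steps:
$m = 11$ ($m = 6 + 5 = 11$)
$H{\left(h \right)} = 11$
$D{\left(l,Q \right)} = 2 - \sqrt{Q^{2} + l^{2}}$ ($D{\left(l,Q \right)} = 2 - \sqrt{l^{2} + Q^{2}} = 2 - \sqrt{Q^{2} + l^{2}}$)
$V = - \frac{1}{49412} \approx -2.0238 \cdot 10^{-5}$
$\left(-26680 + V\right) \left(D{\left(H{\left(-3 \right)},-25 \right)} - 28445\right) = \left(-26680 - \frac{1}{49412}\right) \left(\left(2 - \sqrt{\left(-25\right)^{2} + 11^{2}}\right) - 28445\right) = - \frac{1318312161 \left(\left(2 - \sqrt{625 + 121}\right) - 28445\right)}{49412} = - \frac{1318312161 \left(\left(2 - \sqrt{746}\right) - 28445\right)}{49412} = - \frac{1318312161 \left(-28443 - \sqrt{746}\right)}{49412} = \frac{37496752795323}{49412} + \frac{1318312161 \sqrt{746}}{49412}$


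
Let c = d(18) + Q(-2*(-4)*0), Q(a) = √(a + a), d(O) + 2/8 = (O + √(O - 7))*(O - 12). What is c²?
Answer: 192097/16 + 1293*√11 ≈ 16294.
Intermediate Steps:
d(O) = -¼ + (-12 + O)*(O + √(-7 + O)) (d(O) = -¼ + (O + √(O - 7))*(O - 12) = -¼ + (O + √(-7 + O))*(-12 + O) = -¼ + (-12 + O)*(O + √(-7 + O)))
Q(a) = √2*√a (Q(a) = √(2*a) = √2*√a)
c = 431/4 + 6*√11 (c = (-¼ + 18² - 12*18 - 12*√(-7 + 18) + 18*√(-7 + 18)) + √2*√(-2*(-4)*0) = (-¼ + 324 - 216 - 12*√11 + 18*√11) + √2*√(8*0) = (431/4 + 6*√11) + √2*√0 = (431/4 + 6*√11) + √2*0 = (431/4 + 6*√11) + 0 = 431/4 + 6*√11 ≈ 127.65)
c² = (431/4 + 6*√11)²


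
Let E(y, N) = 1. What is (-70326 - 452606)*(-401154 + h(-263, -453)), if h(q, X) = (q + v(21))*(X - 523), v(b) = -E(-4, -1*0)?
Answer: 75035512680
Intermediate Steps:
v(b) = -1 (v(b) = -1*1 = -1)
h(q, X) = (-1 + q)*(-523 + X) (h(q, X) = (q - 1)*(X - 523) = (-1 + q)*(-523 + X))
(-70326 - 452606)*(-401154 + h(-263, -453)) = (-70326 - 452606)*(-401154 + (523 - 1*(-453) - 523*(-263) - 453*(-263))) = -522932*(-401154 + (523 + 453 + 137549 + 119139)) = -522932*(-401154 + 257664) = -522932*(-143490) = 75035512680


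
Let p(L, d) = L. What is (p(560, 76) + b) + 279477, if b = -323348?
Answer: -43311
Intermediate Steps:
(p(560, 76) + b) + 279477 = (560 - 323348) + 279477 = -322788 + 279477 = -43311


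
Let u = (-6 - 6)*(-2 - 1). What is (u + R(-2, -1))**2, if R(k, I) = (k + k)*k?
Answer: 1936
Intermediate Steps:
R(k, I) = 2*k**2 (R(k, I) = (2*k)*k = 2*k**2)
u = 36 (u = -12*(-3) = 36)
(u + R(-2, -1))**2 = (36 + 2*(-2)**2)**2 = (36 + 2*4)**2 = (36 + 8)**2 = 44**2 = 1936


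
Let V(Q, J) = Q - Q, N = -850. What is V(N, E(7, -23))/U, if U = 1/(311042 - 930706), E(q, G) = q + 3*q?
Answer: 0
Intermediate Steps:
E(q, G) = 4*q
U = -1/619664 (U = 1/(-619664) = -1/619664 ≈ -1.6138e-6)
V(Q, J) = 0
V(N, E(7, -23))/U = 0/(-1/619664) = 0*(-619664) = 0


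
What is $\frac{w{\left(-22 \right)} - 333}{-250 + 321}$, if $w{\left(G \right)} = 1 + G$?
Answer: $- \frac{354}{71} \approx -4.9859$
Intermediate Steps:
$\frac{w{\left(-22 \right)} - 333}{-250 + 321} = \frac{\left(1 - 22\right) - 333}{-250 + 321} = \frac{-21 - 333}{71} = \left(-354\right) \frac{1}{71} = - \frac{354}{71}$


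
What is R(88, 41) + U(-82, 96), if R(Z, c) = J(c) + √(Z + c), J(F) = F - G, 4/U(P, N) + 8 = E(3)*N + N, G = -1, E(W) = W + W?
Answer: 6973/166 + √129 ≈ 53.364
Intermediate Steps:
E(W) = 2*W
U(P, N) = 4/(-8 + 7*N) (U(P, N) = 4/(-8 + ((2*3)*N + N)) = 4/(-8 + (6*N + N)) = 4/(-8 + 7*N))
J(F) = 1 + F (J(F) = F - 1*(-1) = F + 1 = 1 + F)
R(Z, c) = 1 + c + √(Z + c) (R(Z, c) = (1 + c) + √(Z + c) = 1 + c + √(Z + c))
R(88, 41) + U(-82, 96) = (1 + 41 + √(88 + 41)) + 4/(-8 + 7*96) = (1 + 41 + √129) + 4/(-8 + 672) = (42 + √129) + 4/664 = (42 + √129) + 4*(1/664) = (42 + √129) + 1/166 = 6973/166 + √129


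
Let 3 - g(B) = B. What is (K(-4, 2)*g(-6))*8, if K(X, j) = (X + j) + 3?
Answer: 72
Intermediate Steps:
g(B) = 3 - B
K(X, j) = 3 + X + j
(K(-4, 2)*g(-6))*8 = ((3 - 4 + 2)*(3 - 1*(-6)))*8 = (1*(3 + 6))*8 = (1*9)*8 = 9*8 = 72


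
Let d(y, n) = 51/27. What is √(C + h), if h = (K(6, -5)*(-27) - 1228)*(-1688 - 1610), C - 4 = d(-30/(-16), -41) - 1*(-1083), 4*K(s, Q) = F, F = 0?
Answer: 4*√2278706/3 ≈ 2012.7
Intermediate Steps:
K(s, Q) = 0 (K(s, Q) = (¼)*0 = 0)
d(y, n) = 17/9 (d(y, n) = 51*(1/27) = 17/9)
C = 9800/9 (C = 4 + (17/9 - 1*(-1083)) = 4 + (17/9 + 1083) = 4 + 9764/9 = 9800/9 ≈ 1088.9)
h = 4049944 (h = (0*(-27) - 1228)*(-1688 - 1610) = (0 - 1228)*(-3298) = -1228*(-3298) = 4049944)
√(C + h) = √(9800/9 + 4049944) = √(36459296/9) = 4*√2278706/3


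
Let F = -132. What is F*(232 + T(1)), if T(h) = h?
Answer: -30756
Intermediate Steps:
F*(232 + T(1)) = -132*(232 + 1) = -132*233 = -30756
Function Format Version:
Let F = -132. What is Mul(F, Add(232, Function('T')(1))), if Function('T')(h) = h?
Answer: -30756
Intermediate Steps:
Mul(F, Add(232, Function('T')(1))) = Mul(-132, Add(232, 1)) = Mul(-132, 233) = -30756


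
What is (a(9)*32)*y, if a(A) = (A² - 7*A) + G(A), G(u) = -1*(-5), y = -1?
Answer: -736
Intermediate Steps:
G(u) = 5
a(A) = 5 + A² - 7*A (a(A) = (A² - 7*A) + 5 = 5 + A² - 7*A)
(a(9)*32)*y = ((5 + 9² - 7*9)*32)*(-1) = ((5 + 81 - 63)*32)*(-1) = (23*32)*(-1) = 736*(-1) = -736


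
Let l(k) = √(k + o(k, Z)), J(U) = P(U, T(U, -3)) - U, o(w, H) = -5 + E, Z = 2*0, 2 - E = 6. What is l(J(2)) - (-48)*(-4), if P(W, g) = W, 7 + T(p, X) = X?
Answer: -192 + 3*I ≈ -192.0 + 3.0*I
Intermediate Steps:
E = -4 (E = 2 - 1*6 = 2 - 6 = -4)
T(p, X) = -7 + X
Z = 0
o(w, H) = -9 (o(w, H) = -5 - 4 = -9)
J(U) = 0 (J(U) = U - U = 0)
l(k) = √(-9 + k) (l(k) = √(k - 9) = √(-9 + k))
l(J(2)) - (-48)*(-4) = √(-9 + 0) - (-48)*(-4) = √(-9) - 1*192 = 3*I - 192 = -192 + 3*I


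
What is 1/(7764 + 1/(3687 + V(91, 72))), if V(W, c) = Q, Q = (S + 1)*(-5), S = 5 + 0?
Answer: 3657/28392949 ≈ 0.00012880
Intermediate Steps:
S = 5
Q = -30 (Q = (5 + 1)*(-5) = 6*(-5) = -30)
V(W, c) = -30
1/(7764 + 1/(3687 + V(91, 72))) = 1/(7764 + 1/(3687 - 30)) = 1/(7764 + 1/3657) = 1/(28392949/3657) = 3657/28392949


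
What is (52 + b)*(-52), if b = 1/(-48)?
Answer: -32435/12 ≈ -2702.9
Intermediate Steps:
b = -1/48 ≈ -0.020833
(52 + b)*(-52) = (52 - 1/48)*(-52) = (2495/48)*(-52) = -32435/12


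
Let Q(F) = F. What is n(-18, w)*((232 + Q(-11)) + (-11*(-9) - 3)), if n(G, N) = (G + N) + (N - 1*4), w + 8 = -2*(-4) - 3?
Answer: -8876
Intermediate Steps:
w = -3 (w = -8 + (-2*(-4) - 3) = -8 + (8 - 3) = -8 + 5 = -3)
n(G, N) = -4 + G + 2*N (n(G, N) = (G + N) + (N - 4) = (G + N) + (-4 + N) = -4 + G + 2*N)
n(-18, w)*((232 + Q(-11)) + (-11*(-9) - 3)) = (-4 - 18 + 2*(-3))*((232 - 11) + (-11*(-9) - 3)) = (-4 - 18 - 6)*(221 + (99 - 3)) = -28*(221 + 96) = -28*317 = -8876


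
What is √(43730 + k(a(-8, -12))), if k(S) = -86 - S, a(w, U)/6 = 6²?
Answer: 2*√10857 ≈ 208.39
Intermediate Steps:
a(w, U) = 216 (a(w, U) = 6*6² = 6*36 = 216)
√(43730 + k(a(-8, -12))) = √(43730 + (-86 - 1*216)) = √(43730 + (-86 - 216)) = √(43730 - 302) = √43428 = 2*√10857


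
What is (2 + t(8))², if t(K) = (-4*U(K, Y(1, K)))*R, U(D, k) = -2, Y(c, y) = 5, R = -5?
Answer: 1444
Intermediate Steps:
t(K) = -40 (t(K) = -4*(-2)*(-5) = 8*(-5) = -40)
(2 + t(8))² = (2 - 40)² = (-38)² = 1444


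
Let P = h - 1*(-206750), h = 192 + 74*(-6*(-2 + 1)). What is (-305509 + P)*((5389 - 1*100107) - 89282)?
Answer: 18054632000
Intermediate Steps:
h = 636 (h = 192 + 74*(-6*(-1)) = 192 + 74*6 = 192 + 444 = 636)
P = 207386 (P = 636 - 1*(-206750) = 636 + 206750 = 207386)
(-305509 + P)*((5389 - 1*100107) - 89282) = (-305509 + 207386)*((5389 - 1*100107) - 89282) = -98123*((5389 - 100107) - 89282) = -98123*(-94718 - 89282) = -98123*(-184000) = 18054632000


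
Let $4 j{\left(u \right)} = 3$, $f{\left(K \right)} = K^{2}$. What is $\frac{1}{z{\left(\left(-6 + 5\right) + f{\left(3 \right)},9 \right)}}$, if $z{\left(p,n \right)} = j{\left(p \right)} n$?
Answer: $\frac{4}{27} \approx 0.14815$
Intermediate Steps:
$j{\left(u \right)} = \frac{3}{4}$ ($j{\left(u \right)} = \frac{1}{4} \cdot 3 = \frac{3}{4}$)
$z{\left(p,n \right)} = \frac{3 n}{4}$
$\frac{1}{z{\left(\left(-6 + 5\right) + f{\left(3 \right)},9 \right)}} = \frac{1}{\frac{3}{4} \cdot 9} = \frac{1}{\frac{27}{4}} = \frac{4}{27}$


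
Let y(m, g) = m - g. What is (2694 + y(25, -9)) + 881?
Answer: 3609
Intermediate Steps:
(2694 + y(25, -9)) + 881 = (2694 + (25 - 1*(-9))) + 881 = (2694 + (25 + 9)) + 881 = (2694 + 34) + 881 = 2728 + 881 = 3609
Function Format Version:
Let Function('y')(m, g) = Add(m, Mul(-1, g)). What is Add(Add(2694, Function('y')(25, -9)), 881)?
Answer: 3609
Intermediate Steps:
Add(Add(2694, Function('y')(25, -9)), 881) = Add(Add(2694, Add(25, Mul(-1, -9))), 881) = Add(Add(2694, Add(25, 9)), 881) = Add(Add(2694, 34), 881) = Add(2728, 881) = 3609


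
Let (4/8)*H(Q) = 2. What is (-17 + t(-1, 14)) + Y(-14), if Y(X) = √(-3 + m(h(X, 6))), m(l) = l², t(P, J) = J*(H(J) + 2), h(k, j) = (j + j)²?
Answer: 67 + √20733 ≈ 210.99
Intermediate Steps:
h(k, j) = 4*j² (h(k, j) = (2*j)² = 4*j²)
H(Q) = 4 (H(Q) = 2*2 = 4)
t(P, J) = 6*J (t(P, J) = J*(4 + 2) = J*6 = 6*J)
Y(X) = √20733 (Y(X) = √(-3 + (4*6²)²) = √(-3 + (4*36)²) = √(-3 + 144²) = √(-3 + 20736) = √20733)
(-17 + t(-1, 14)) + Y(-14) = (-17 + 6*14) + √20733 = (-17 + 84) + √20733 = 67 + √20733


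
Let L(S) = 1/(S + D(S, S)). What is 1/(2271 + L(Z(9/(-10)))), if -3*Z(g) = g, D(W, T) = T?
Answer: 3/6818 ≈ 0.00044001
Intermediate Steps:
Z(g) = -g/3
L(S) = 1/(2*S) (L(S) = 1/(S + S) = 1/(2*S))
1/(2271 + L(Z(9/(-10)))) = 1/(2271 + 1/(2*((-3/(-10))))) = 1/(2271 + 1/(2*((-3*(-1)/10)))) = 1/(2271 + 1/(2*((-⅓*(-9/10))))) = 1/(2271 + 1/(2*(3/10))) = 1/(2271 + (½)*(10/3)) = 1/(2271 + 5/3) = 1/(6818/3) = 3/6818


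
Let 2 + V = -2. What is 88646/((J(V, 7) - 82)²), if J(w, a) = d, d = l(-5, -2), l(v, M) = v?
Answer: 88646/7569 ≈ 11.712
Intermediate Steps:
V = -4 (V = -2 - 2 = -4)
d = -5
J(w, a) = -5
88646/((J(V, 7) - 82)²) = 88646/((-5 - 82)²) = 88646/((-87)²) = 88646/7569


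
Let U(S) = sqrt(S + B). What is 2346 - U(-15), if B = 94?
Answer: 2346 - sqrt(79) ≈ 2337.1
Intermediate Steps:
U(S) = sqrt(94 + S) (U(S) = sqrt(S + 94) = sqrt(94 + S))
2346 - U(-15) = 2346 - sqrt(94 - 15) = 2346 - sqrt(79)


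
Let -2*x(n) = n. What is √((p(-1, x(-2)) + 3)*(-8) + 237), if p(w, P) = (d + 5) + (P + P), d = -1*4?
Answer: 3*√21 ≈ 13.748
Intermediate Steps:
d = -4
x(n) = -n/2
p(w, P) = 1 + 2*P (p(w, P) = (-4 + 5) + (P + P) = 1 + 2*P)
√((p(-1, x(-2)) + 3)*(-8) + 237) = √(((1 + 2*(-½*(-2))) + 3)*(-8) + 237) = √(((1 + 2*1) + 3)*(-8) + 237) = √(((1 + 2) + 3)*(-8) + 237) = √((3 + 3)*(-8) + 237) = √(6*(-8) + 237) = √(-48 + 237) = √189 = 3*√21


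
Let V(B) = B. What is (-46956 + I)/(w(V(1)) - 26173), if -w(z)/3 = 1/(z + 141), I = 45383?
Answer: 223366/3716569 ≈ 0.060100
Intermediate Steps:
w(z) = -3/(141 + z) (w(z) = -3/(z + 141) = -3/(141 + z))
(-46956 + I)/(w(V(1)) - 26173) = (-46956 + 45383)/(-3/(141 + 1) - 26173) = -1573/(-3/142 - 26173) = -1573/(-3716569/142) = -1573*(-142/3716569) = 223366/3716569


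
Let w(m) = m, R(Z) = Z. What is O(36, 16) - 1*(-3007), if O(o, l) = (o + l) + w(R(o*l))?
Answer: 3635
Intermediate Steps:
O(o, l) = l + o + l*o (O(o, l) = (o + l) + o*l = (l + o) + l*o = l + o + l*o)
O(36, 16) - 1*(-3007) = (16 + 36 + 16*36) - 1*(-3007) = (16 + 36 + 576) + 3007 = 628 + 3007 = 3635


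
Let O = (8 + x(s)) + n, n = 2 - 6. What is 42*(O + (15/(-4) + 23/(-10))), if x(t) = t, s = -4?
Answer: -2541/10 ≈ -254.10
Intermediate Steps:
n = -4
O = 0 (O = (8 - 4) - 4 = 4 - 4 = 0)
42*(O + (15/(-4) + 23/(-10))) = 42*(0 + (15/(-4) + 23/(-10))) = 42*(0 + (15*(-¼) + 23*(-⅒))) = 42*(0 + (-15/4 - 23/10)) = 42*(0 - 121/20) = 42*(-121/20) = -2541/10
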